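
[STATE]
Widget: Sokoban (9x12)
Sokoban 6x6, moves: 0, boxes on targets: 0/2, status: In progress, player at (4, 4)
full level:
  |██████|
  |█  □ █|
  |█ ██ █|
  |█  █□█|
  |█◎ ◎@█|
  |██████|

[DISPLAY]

██████   
█  □ █   
█ ██ █   
█  █□█   
█◎ ◎@█   
██████   
Moves: 0 
         
         
         
         
         


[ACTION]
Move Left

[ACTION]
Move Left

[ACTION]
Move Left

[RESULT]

██████   
█  □ █   
█ ██ █   
█  █□█   
█+ ◎ █   
██████   
Moves: 3 
         
         
         
         
         


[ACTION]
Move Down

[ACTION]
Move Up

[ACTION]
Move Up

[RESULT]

██████   
█  □ █   
█@██ █   
█  █□█   
█◎ ◎ █   
██████   
Moves: 5 
         
         
         
         
         


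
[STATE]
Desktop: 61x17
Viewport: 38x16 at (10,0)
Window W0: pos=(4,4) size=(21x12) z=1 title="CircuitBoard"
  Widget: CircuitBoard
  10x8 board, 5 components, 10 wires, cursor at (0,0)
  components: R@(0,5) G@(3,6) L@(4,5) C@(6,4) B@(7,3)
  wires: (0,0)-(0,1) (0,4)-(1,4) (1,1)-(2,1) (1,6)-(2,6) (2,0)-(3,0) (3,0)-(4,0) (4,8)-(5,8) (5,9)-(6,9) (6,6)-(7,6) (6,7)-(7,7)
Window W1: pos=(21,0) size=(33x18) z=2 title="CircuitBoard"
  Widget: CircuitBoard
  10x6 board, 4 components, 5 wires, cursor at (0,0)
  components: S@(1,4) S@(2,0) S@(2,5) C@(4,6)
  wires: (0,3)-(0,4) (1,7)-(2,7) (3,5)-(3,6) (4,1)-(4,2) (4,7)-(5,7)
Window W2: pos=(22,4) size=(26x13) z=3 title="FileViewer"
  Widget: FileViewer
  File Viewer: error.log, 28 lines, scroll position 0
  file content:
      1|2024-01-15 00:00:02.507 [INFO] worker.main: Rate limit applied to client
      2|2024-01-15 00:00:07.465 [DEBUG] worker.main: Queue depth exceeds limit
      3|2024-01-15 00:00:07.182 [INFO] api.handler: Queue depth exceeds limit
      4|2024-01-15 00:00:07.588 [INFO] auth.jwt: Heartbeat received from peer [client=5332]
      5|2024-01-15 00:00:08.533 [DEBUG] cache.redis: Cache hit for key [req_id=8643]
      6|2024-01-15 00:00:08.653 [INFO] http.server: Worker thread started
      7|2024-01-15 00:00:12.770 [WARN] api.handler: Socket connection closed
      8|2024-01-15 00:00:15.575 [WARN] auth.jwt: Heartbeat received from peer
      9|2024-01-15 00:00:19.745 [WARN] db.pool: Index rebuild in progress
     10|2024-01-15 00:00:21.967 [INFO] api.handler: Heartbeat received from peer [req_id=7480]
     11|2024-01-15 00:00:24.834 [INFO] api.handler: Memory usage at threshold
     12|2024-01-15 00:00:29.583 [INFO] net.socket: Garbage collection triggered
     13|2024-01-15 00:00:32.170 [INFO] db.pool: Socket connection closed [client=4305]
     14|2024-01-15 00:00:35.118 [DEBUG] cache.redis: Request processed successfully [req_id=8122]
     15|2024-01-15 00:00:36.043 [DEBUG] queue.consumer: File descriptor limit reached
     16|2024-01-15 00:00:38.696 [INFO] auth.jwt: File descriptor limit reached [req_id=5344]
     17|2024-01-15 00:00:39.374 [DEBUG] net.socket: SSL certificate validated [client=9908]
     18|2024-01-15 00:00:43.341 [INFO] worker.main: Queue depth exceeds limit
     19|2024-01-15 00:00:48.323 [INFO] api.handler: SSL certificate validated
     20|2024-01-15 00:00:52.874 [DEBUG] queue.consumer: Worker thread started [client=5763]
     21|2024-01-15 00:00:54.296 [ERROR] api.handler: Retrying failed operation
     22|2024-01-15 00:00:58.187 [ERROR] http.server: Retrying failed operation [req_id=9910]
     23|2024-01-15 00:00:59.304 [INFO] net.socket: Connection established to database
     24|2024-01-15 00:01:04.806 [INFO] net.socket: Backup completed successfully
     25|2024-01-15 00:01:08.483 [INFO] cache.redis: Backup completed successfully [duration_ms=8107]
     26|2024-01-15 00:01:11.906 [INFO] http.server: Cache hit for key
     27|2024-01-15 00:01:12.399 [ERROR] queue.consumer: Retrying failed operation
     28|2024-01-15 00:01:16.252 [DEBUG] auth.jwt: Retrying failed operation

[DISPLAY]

           ┏━━━━━━━━━━━━━━━━━━━━━━━━━━
           ┃ CircuitBoard             
           ┠──────────────────────────
           ┃   0 1 2 3 4 5 6 7 8 9    
━━━━━━━━━━━┃┏━━━━━━━━━━━━━━━━━━━━━━━━┓
uitBoard   ┃┃ FileViewer             ┃
───────────┃┠────────────────────────┨
1 2 3 4 5 6┃┃2024-01-15 00:00:02.507▲┃
]─ ·       ┃┃2024-01-15 00:00:07.465█┃
           ┃┃2024-01-15 00:00:07.182░┃
   ·       ┃┃2024-01-15 00:00:07.588░┃
   │       ┃┃2024-01-15 00:00:08.533░┃
   ·       ┃┃2024-01-15 00:00:08.653░┃
           ┃┃2024-01-15 00:00:12.770░┃
           ┃┃2024-01-15 00:00:15.575░┃
━━━━━━━━━━━┃┃2024-01-15 00:00:19.745▼┃


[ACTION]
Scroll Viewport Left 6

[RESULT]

                 ┏━━━━━━━━━━━━━━━━━━━━
                 ┃ CircuitBoard       
                 ┠────────────────────
                 ┃   0 1 2 3 4 5 6 7 8
┏━━━━━━━━━━━━━━━━┃┏━━━━━━━━━━━━━━━━━━━
┃ CircuitBoard   ┃┃ FileViewer        
┠────────────────┃┠───────────────────
┃   0 1 2 3 4 5 6┃┃2024-01-15 00:00:02
┃0  [.]─ ·       ┃┃2024-01-15 00:00:07
┃                ┃┃2024-01-15 00:00:07
┃1       ·       ┃┃2024-01-15 00:00:07
┃        │       ┃┃2024-01-15 00:00:08
┃2   ·   ·       ┃┃2024-01-15 00:00:08
┃    │           ┃┃2024-01-15 00:00:12
┃3   ·           ┃┃2024-01-15 00:00:15
┗━━━━━━━━━━━━━━━━┃┃2024-01-15 00:00:19


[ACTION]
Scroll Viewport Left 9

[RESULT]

                     ┏━━━━━━━━━━━━━━━━
                     ┃ CircuitBoard   
                     ┠────────────────
                     ┃   0 1 2 3 4 5 6
    ┏━━━━━━━━━━━━━━━━┃┏━━━━━━━━━━━━━━━
    ┃ CircuitBoard   ┃┃ FileViewer    
    ┠────────────────┃┠───────────────
    ┃   0 1 2 3 4 5 6┃┃2024-01-15 00:0
    ┃0  [.]─ ·       ┃┃2024-01-15 00:0
    ┃                ┃┃2024-01-15 00:0
    ┃1       ·       ┃┃2024-01-15 00:0
    ┃        │       ┃┃2024-01-15 00:0
    ┃2   ·   ·       ┃┃2024-01-15 00:0
    ┃    │           ┃┃2024-01-15 00:0
    ┃3   ·           ┃┃2024-01-15 00:0
    ┗━━━━━━━━━━━━━━━━┃┃2024-01-15 00:0


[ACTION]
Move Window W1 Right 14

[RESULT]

                            ┏━━━━━━━━━
                            ┃ CircuitB
                            ┠─────────
                            ┃   0 1 2 
    ┏━━━━━━━━━━━━━━━━━┏━━━━━━━━━━━━━━━
    ┃ CircuitBoard    ┃ FileViewer    
    ┠─────────────────┠───────────────
    ┃   0 1 2 3 4 5 6 ┃2024-01-15 00:0
    ┃0  [.]─ ·        ┃2024-01-15 00:0
    ┃                 ┃2024-01-15 00:0
    ┃1       ·        ┃2024-01-15 00:0
    ┃        │        ┃2024-01-15 00:0
    ┃2   ·   ·        ┃2024-01-15 00:0
    ┃    │            ┃2024-01-15 00:0
    ┃3   ·            ┃2024-01-15 00:0
    ┗━━━━━━━━━━━━━━━━━┃2024-01-15 00:0


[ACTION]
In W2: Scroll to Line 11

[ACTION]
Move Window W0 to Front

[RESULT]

                            ┏━━━━━━━━━
                            ┃ CircuitB
                            ┠─────────
                            ┃   0 1 2 
    ┏━━━━━━━━━━━━━━━━━━━┓━━━━━━━━━━━━━
    ┃ CircuitBoard      ┃ileViewer    
    ┠───────────────────┨─────────────
    ┃   0 1 2 3 4 5 6 7 ┃24-01-15 00:0
    ┃0  [.]─ ·          ┃24-01-15 00:0
    ┃                   ┃24-01-15 00:0
    ┃1       ·          ┃24-01-15 00:0
    ┃        │          ┃24-01-15 00:0
    ┃2   ·   ·          ┃24-01-15 00:0
    ┃    │              ┃24-01-15 00:0
    ┃3   ·              ┃24-01-15 00:0
    ┗━━━━━━━━━━━━━━━━━━━┛24-01-15 00:0


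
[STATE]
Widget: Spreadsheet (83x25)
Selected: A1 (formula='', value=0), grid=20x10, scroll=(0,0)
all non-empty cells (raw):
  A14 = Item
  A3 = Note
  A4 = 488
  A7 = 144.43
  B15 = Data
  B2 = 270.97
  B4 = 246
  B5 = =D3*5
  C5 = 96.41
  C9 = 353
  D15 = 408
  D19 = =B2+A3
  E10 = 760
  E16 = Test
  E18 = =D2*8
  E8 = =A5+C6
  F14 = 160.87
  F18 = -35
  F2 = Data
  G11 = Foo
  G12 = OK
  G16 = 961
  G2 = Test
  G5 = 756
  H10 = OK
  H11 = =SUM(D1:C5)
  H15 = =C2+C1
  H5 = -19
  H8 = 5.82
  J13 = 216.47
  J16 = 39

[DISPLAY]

A1:                                                                                
       A       B       C       D       E       F       G       H       I       J   
-----------------------------------------------------------------------------------
  1      [0]       0       0       0       0       0       0       0       0       
  2        0  270.97       0       0       0Data    Test           0       0       
  3 Note           0       0       0       0       0       0       0       0       
  4      488     246       0       0       0       0       0       0       0       
  5        0       0   96.41       0       0       0     756     -19       0       
  6        0       0       0       0       0       0       0       0       0       
  7   144.43       0       0       0       0       0       0       0       0       
  8        0       0       0       0       0       0       0    5.82       0       
  9        0       0     353       0       0       0       0       0       0       
 10        0       0       0       0     760       0       0OK             0       
 11        0       0       0       0       0       0Foo        96.41       0       
 12        0       0       0       0       0       0OK             0       0       
 13        0       0       0       0       0       0       0       0       0  216.4
 14 Item           0       0       0       0  160.87       0       0       0       
 15        0Data           0     408       0       0       0       0       0       
 16        0       0       0       0Test           0     961       0       0      3
 17        0       0       0       0       0       0       0       0       0       
 18        0       0       0       0       0     -35       0       0       0       
 19        0       0       0#ERR!          0       0       0       0       0       
 20        0       0       0       0       0       0       0       0       0       
                                                                                   
                                                                                   


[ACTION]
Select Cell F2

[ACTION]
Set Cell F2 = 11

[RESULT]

F2: 11                                                                             
       A       B       C       D       E       F       G       H       I       J   
-----------------------------------------------------------------------------------
  1        0       0       0       0       0       0       0       0       0       
  2        0  270.97       0       0       0    [11]Test           0       0       
  3 Note           0       0       0       0       0       0       0       0       
  4      488     246       0       0       0       0       0       0       0       
  5        0       0   96.41       0       0       0     756     -19       0       
  6        0       0       0       0       0       0       0       0       0       
  7   144.43       0       0       0       0       0       0       0       0       
  8        0       0       0       0       0       0       0    5.82       0       
  9        0       0     353       0       0       0       0       0       0       
 10        0       0       0       0     760       0       0OK             0       
 11        0       0       0       0       0       0Foo        96.41       0       
 12        0       0       0       0       0       0OK             0       0       
 13        0       0       0       0       0       0       0       0       0  216.4
 14 Item           0       0       0       0  160.87       0       0       0       
 15        0Data           0     408       0       0       0       0       0       
 16        0       0       0       0Test           0     961       0       0      3
 17        0       0       0       0       0       0       0       0       0       
 18        0       0       0       0       0     -35       0       0       0       
 19        0       0       0#ERR!          0       0       0       0       0       
 20        0       0       0       0       0       0       0       0       0       
                                                                                   
                                                                                   


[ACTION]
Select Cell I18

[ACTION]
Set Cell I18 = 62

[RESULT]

I18: 62                                                                            
       A       B       C       D       E       F       G       H       I       J   
-----------------------------------------------------------------------------------
  1        0       0       0       0       0       0       0       0       0       
  2        0  270.97       0       0       0      11Test           0       0       
  3 Note           0       0       0       0       0       0       0       0       
  4      488     246       0       0       0       0       0       0       0       
  5        0       0   96.41       0       0       0     756     -19       0       
  6        0       0       0       0       0       0       0       0       0       
  7   144.43       0       0       0       0       0       0       0       0       
  8        0       0       0       0       0       0       0    5.82       0       
  9        0       0     353       0       0       0       0       0       0       
 10        0       0       0       0     760       0       0OK             0       
 11        0       0       0       0       0       0Foo        96.41       0       
 12        0       0       0       0       0       0OK             0       0       
 13        0       0       0       0       0       0       0       0       0  216.4
 14 Item           0       0       0       0  160.87       0       0       0       
 15        0Data           0     408       0       0       0       0       0       
 16        0       0       0       0Test           0     961       0       0      3
 17        0       0       0       0       0       0       0       0       0       
 18        0       0       0       0       0     -35       0       0    [62]       
 19        0       0       0#ERR!          0       0       0       0       0       
 20        0       0       0       0       0       0       0       0       0       
                                                                                   
                                                                                   


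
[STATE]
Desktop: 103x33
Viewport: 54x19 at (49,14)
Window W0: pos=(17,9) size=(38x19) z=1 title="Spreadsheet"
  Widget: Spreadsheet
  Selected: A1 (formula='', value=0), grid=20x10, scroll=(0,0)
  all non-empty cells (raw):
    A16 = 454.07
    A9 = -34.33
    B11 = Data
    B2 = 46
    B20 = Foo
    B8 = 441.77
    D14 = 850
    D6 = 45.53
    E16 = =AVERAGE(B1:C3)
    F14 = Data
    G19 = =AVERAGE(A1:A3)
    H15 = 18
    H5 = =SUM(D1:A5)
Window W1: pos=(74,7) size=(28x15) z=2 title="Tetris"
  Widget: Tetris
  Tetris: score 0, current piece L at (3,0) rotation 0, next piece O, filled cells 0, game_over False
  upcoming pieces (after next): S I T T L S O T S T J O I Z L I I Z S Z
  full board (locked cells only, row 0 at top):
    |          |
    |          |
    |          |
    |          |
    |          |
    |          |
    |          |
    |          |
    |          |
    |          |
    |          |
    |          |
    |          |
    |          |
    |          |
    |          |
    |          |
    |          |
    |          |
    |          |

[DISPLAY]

-----┃                   ┃          │               ┃ 
    0┃                   ┃          │               ┃ 
    0┃                   ┃          │Score:         ┃ 
    0┃                   ┃          │0              ┃ 
    0┃                   ┃          │               ┃ 
    0┃                   ┃          │               ┃ 
45.53┃                   ┃          │               ┃ 
    0┃                   ┗━━━━━━━━━━━━━━━━━━━━━━━━━━┛ 
    0┃                                                
    0┃                                                
    0┃                                                
    0┃                                                
    0┃                                                
━━━━━┛                                                
                                                      
                                                      
                                                      
                                                      
                                                      


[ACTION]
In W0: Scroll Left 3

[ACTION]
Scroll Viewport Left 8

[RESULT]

-------------┃                   ┃          │         
    0       0┃                   ┃          │         
    0       0┃                   ┃          │Score:   
    0       0┃                   ┃          │0        
    0       0┃                   ┃          │         
    0       0┃                   ┃          │         
    0   45.53┃                   ┃          │         
    0       0┃                   ┗━━━━━━━━━━━━━━━━━━━━
    0       0┃                                        
    0       0┃                                        
    0       0┃                                        
    0       0┃                                        
    0       0┃                                        
━━━━━━━━━━━━━┛                                        
                                                      
                                                      
                                                      
                                                      
                                                      


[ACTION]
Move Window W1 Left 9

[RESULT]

-------------┃          ┃          │               ┃  
    0       0┃          ┃          │               ┃  
    0       0┃          ┃          │Score:         ┃  
    0       0┃          ┃          │0              ┃  
    0       0┃          ┃          │               ┃  
    0       0┃          ┃          │               ┃  
    0   45.53┃          ┃          │               ┃  
    0       0┃          ┗━━━━━━━━━━━━━━━━━━━━━━━━━━┛  
    0       0┃                                        
    0       0┃                                        
    0       0┃                                        
    0       0┃                                        
    0       0┃                                        
━━━━━━━━━━━━━┛                                        
                                                      
                                                      
                                                      
                                                      
                                                      


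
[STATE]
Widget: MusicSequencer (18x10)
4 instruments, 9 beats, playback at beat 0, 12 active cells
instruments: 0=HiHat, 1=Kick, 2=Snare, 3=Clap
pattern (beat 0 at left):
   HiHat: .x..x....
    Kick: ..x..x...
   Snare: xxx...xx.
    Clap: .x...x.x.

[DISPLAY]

      ▼12345678   
 HiHat·█··█····   
  Kick··█··█···   
 Snare███···██·   
  Clap·█···█·█·   
                  
                  
                  
                  
                  


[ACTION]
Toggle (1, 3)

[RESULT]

      ▼12345678   
 HiHat·█··█····   
  Kick··██·█···   
 Snare███···██·   
  Clap·█···█·█·   
                  
                  
                  
                  
                  


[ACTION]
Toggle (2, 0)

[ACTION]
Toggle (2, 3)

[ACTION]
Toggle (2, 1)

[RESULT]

      ▼12345678   
 HiHat·█··█····   
  Kick··██·█···   
 Snare··██··██·   
  Clap·█···█·█·   
                  
                  
                  
                  
                  


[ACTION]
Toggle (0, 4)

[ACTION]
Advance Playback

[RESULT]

      0▼2345678   
 HiHat·█·······   
  Kick··██·█···   
 Snare··██··██·   
  Clap·█···█·█·   
                  
                  
                  
                  
                  


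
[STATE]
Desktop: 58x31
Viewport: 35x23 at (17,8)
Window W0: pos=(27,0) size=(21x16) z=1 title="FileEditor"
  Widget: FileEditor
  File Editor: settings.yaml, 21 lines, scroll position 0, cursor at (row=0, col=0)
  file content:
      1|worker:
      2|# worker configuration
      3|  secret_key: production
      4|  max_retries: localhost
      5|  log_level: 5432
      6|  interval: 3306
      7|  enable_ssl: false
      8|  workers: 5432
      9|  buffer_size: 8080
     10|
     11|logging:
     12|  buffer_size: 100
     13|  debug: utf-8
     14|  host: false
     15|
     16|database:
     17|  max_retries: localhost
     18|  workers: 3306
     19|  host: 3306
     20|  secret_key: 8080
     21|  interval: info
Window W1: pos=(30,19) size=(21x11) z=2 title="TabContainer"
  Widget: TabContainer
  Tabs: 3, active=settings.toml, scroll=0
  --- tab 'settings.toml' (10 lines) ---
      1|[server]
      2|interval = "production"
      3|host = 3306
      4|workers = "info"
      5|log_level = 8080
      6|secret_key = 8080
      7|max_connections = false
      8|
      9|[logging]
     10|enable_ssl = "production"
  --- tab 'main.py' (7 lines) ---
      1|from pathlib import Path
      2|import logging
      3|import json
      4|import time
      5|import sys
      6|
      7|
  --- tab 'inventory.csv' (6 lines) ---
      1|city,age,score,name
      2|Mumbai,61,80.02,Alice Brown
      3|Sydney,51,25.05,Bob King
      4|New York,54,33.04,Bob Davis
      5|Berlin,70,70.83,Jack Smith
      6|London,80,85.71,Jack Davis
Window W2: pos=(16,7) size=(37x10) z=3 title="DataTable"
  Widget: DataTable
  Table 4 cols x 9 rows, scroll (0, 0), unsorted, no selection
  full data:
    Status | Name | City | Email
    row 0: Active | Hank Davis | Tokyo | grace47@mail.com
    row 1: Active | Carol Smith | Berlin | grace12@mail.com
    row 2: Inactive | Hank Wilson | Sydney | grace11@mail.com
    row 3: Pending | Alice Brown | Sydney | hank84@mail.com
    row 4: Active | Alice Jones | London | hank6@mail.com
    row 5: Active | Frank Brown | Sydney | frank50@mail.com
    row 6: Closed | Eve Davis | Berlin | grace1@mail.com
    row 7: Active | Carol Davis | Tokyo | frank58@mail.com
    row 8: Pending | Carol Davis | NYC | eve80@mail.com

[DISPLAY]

 DataTable                         
───────────────────────────────────
Status  │Name       │City  │Email  
────────┼───────────┼──────┼───────
Active  │Hank Davis │Tokyo │grace47
Active  │Carol Smith│Berlin│grace12
Inactive│Hank Wilson│Sydney│grace11
Pending │Alice Brown│Sydney│hank84@
━━━━━━━━━━━━━━━━━━━━━━━━━━━━━━━━━━━
                                   
                                   
             ┏━━━━━━━━━━━━━━━━━━━┓ 
             ┃ TabContainer      ┃ 
             ┠───────────────────┨ 
             ┃[settings.toml]│ ma┃ 
             ┃───────────────────┃ 
             ┃[server]           ┃ 
             ┃interval = "product┃ 
             ┃host = 3306        ┃ 
             ┃workers = "info"   ┃ 
             ┃log_level = 8080   ┃ 
             ┗━━━━━━━━━━━━━━━━━━━┛ 
                                   


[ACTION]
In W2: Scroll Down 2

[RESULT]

 DataTable                         
───────────────────────────────────
Status  │Name       │City  │Email  
────────┼───────────┼──────┼───────
Inactive│Hank Wilson│Sydney│grace11
Pending │Alice Brown│Sydney│hank84@
Active  │Alice Jones│London│hank6@m
Active  │Frank Brown│Sydney│frank50
━━━━━━━━━━━━━━━━━━━━━━━━━━━━━━━━━━━
                                   
                                   
             ┏━━━━━━━━━━━━━━━━━━━┓ 
             ┃ TabContainer      ┃ 
             ┠───────────────────┨ 
             ┃[settings.toml]│ ma┃ 
             ┃───────────────────┃ 
             ┃[server]           ┃ 
             ┃interval = "product┃ 
             ┃host = 3306        ┃ 
             ┃workers = "info"   ┃ 
             ┃log_level = 8080   ┃ 
             ┗━━━━━━━━━━━━━━━━━━━┛ 
                                   


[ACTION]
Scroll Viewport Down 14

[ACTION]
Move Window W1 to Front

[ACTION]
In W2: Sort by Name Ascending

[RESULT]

 DataTable                         
───────────────────────────────────
Status  │Name      ▲│City  │Email  
────────┼───────────┼──────┼───────
Active  │Carol Davis│Tokyo │frank58
Pending │Carol Davis│NYC   │eve80@m
Active  │Carol Smith│Berlin│grace12
Closed  │Eve Davis  │Berlin│grace1@
━━━━━━━━━━━━━━━━━━━━━━━━━━━━━━━━━━━
                                   
                                   
             ┏━━━━━━━━━━━━━━━━━━━┓ 
             ┃ TabContainer      ┃ 
             ┠───────────────────┨ 
             ┃[settings.toml]│ ma┃ 
             ┃───────────────────┃ 
             ┃[server]           ┃ 
             ┃interval = "product┃ 
             ┃host = 3306        ┃ 
             ┃workers = "info"   ┃ 
             ┃log_level = 8080   ┃ 
             ┗━━━━━━━━━━━━━━━━━━━┛ 
                                   


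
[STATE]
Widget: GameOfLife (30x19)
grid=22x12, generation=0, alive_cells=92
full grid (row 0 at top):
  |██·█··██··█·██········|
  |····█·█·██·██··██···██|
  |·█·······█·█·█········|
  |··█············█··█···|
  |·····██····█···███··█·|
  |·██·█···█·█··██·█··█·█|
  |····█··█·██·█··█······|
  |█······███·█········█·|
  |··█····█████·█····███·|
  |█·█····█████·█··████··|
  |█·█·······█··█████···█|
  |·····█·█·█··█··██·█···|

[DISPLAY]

Gen: 0                        
██·█··██··█·██········        
····█·█·██·██··██···██        
·█·······█·█·█········        
··█············█··█···        
·····██····█···███··█·        
·██·█···█·█··██·█··█·█        
····█··█·██·█··█······        
█······███·█········█·        
··█····█████·█····███·        
█·█····█████·█··████··        
█·█·······█··█████···█        
·····█·█·█··█··██·█···        
                              
                              
                              
                              
                              
                              


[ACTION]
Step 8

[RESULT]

Gen: 8                        
·········██···········        
·██······██···········        
··█···············██··        
··█·█···············██        
█·█·██·········█··█···        
······█····███·█······        
···████····██····█████        
·····█·······█··██·█··        
······················        
···········██··█······        
·············█········        
·············█········        
                              
                              
                              
                              
                              
                              


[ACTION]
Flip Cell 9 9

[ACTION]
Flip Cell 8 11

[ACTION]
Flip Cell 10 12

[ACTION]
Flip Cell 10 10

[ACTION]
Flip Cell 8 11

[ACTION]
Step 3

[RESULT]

Gen: 11                       
·········██···········        
·██······██···········        
···················██·        
·██·██············█·█·        
··█···█······███·█····        
···██·█····██·█·██····        
·······█··██··█······█        
·····███···█████·█·██·        
···········████··██···        
···············█······        
···········█··██······        
·············██·······        
                              
                              
                              
                              
                              
                              


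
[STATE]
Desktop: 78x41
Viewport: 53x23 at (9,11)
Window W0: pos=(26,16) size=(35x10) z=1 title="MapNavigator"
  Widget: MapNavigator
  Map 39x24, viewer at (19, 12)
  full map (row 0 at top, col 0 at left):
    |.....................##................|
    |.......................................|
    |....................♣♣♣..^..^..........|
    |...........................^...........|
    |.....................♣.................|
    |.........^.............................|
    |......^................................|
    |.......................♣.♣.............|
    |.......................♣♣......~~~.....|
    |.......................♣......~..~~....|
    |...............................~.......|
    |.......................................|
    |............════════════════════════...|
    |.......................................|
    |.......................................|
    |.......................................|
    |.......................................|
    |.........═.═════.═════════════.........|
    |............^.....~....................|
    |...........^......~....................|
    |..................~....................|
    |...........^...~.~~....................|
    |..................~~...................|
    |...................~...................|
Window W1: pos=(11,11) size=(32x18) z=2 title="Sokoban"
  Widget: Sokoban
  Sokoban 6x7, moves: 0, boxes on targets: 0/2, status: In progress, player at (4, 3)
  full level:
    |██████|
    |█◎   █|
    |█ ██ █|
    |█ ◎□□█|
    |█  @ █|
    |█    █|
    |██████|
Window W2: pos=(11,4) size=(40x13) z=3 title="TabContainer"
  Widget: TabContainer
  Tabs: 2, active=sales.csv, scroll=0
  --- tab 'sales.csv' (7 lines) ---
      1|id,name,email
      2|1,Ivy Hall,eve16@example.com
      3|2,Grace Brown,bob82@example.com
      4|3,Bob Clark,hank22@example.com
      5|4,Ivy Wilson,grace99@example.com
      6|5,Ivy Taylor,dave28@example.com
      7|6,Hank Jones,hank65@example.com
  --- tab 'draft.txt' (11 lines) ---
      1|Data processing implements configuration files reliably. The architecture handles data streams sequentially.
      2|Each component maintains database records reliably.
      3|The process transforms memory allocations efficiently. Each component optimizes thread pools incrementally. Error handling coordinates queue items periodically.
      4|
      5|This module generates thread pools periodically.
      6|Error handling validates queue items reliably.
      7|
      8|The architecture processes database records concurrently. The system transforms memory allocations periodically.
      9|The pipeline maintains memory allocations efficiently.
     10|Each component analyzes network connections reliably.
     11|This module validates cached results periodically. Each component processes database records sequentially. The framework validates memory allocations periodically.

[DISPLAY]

  ┃2,Grace Brown,bob82@example.com       ┃           
  ┃3,Bob Clark,hank22@example.com        ┃           
  ┃4,Ivy Wilson,grace99@example.com      ┃           
  ┃5,Ivy Taylor,dave28@example.com       ┃           
  ┃6,Hank Jones,hank65@example.com       ┃           
  ┗━━━━━━━━━━━━━━━━━━━━━━━━━━━━━━━━━━━━━━┛━━━━━━━━━┓ 
  ┃█ ◎□□█                        ┃                 ┃ 
  ┃█  @ █                        ┃─────────────────┨ 
  ┃█    █                        ┃....♣......~..~~.┃ 
  ┃██████                        ┃............~....┃ 
  ┃Moves: 0  0/2                 ┃.................┃ 
  ┃                              ┃@════════════════┃ 
  ┃                              ┃.................┃ 
  ┃                              ┃.................┃ 
  ┃                              ┃━━━━━━━━━━━━━━━━━┛ 
  ┃                              ┃                   
  ┃                              ┃                   
  ┗━━━━━━━━━━━━━━━━━━━━━━━━━━━━━━┛                   
                                                     
                                                     
                                                     
                                                     
                                                     


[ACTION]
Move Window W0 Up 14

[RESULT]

  ┃2,Grace Brown,bob82@example.com       ┃━━━━━━━━━┛ 
  ┃3,Bob Clark,hank22@example.com        ┃           
  ┃4,Ivy Wilson,grace99@example.com      ┃           
  ┃5,Ivy Taylor,dave28@example.com       ┃           
  ┃6,Hank Jones,hank65@example.com       ┃           
  ┗━━━━━━━━━━━━━━━━━━━━━━━━━━━━━━━━━━━━━━┛           
  ┃█ ◎□□█                        ┃                   
  ┃█  @ █                        ┃                   
  ┃█    █                        ┃                   
  ┃██████                        ┃                   
  ┃Moves: 0  0/2                 ┃                   
  ┃                              ┃                   
  ┃                              ┃                   
  ┃                              ┃                   
  ┃                              ┃                   
  ┃                              ┃                   
  ┃                              ┃                   
  ┗━━━━━━━━━━━━━━━━━━━━━━━━━━━━━━┛                   
                                                     
                                                     
                                                     
                                                     
                                                     


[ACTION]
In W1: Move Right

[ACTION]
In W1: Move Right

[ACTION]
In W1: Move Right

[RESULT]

  ┃2,Grace Brown,bob82@example.com       ┃━━━━━━━━━┛ 
  ┃3,Bob Clark,hank22@example.com        ┃           
  ┃4,Ivy Wilson,grace99@example.com      ┃           
  ┃5,Ivy Taylor,dave28@example.com       ┃           
  ┃6,Hank Jones,hank65@example.com       ┃           
  ┗━━━━━━━━━━━━━━━━━━━━━━━━━━━━━━━━━━━━━━┛           
  ┃█ ◎□□█                        ┃                   
  ┃█   @█                        ┃                   
  ┃█    █                        ┃                   
  ┃██████                        ┃                   
  ┃Moves: 1  0/2                 ┃                   
  ┃                              ┃                   
  ┃                              ┃                   
  ┃                              ┃                   
  ┃                              ┃                   
  ┃                              ┃                   
  ┃                              ┃                   
  ┗━━━━━━━━━━━━━━━━━━━━━━━━━━━━━━┛                   
                                                     
                                                     
                                                     
                                                     
                                                     


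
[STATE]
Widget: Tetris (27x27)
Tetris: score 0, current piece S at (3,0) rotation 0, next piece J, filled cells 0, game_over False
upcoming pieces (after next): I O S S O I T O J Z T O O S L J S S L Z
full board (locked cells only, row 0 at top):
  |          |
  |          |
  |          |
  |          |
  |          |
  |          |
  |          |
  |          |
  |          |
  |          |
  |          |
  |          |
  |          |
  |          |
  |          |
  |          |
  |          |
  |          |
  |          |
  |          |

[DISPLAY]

    ░░    │Next:           
   ░░     │█               
          │███             
          │                
          │                
          │                
          │Score:          
          │0               
          │                
          │                
          │                
          │                
          │                
          │                
          │                
          │                
          │                
          │                
          │                
          │                
          │                
          │                
          │                
          │                
          │                
          │                
          │                


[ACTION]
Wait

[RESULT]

          │Next:           
    ░░    │█               
   ░░     │███             
          │                
          │                
          │                
          │Score:          
          │0               
          │                
          │                
          │                
          │                
          │                
          │                
          │                
          │                
          │                
          │                
          │                
          │                
          │                
          │                
          │                
          │                
          │                
          │                
          │                


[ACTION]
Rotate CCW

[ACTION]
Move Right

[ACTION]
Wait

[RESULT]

          │Next:           
          │█               
    ░     │███             
    ░░    │                
     ░    │                
          │                
          │Score:          
          │0               
          │                
          │                
          │                
          │                
          │                
          │                
          │                
          │                
          │                
          │                
          │                
          │                
          │                
          │                
          │                
          │                
          │                
          │                
          │                
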